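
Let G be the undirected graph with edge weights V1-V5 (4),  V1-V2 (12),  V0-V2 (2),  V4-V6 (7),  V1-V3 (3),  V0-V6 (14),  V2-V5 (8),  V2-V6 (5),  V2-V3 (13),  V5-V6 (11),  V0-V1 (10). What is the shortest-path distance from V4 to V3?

25

Checking several routes:
V4→V6→V5→V1→V3: 7 + 11 + 4 + 3 = 25
V4→V6→V2→V3: 7 + 5 + 13 = 25
V4→V6→V0→V1→V3: 7 + 14 + 10 + 3 = 34
V4→V6→V2→V1→V3: 7 + 5 + 12 + 3 = 27
V4→V6→V2→V5→V1→V3: 7 + 5 + 8 + 4 + 3 = 27
V4→V6→V2→V0→V1→V3: 7 + 5 + 2 + 10 + 3 = 27
Best route has total 25.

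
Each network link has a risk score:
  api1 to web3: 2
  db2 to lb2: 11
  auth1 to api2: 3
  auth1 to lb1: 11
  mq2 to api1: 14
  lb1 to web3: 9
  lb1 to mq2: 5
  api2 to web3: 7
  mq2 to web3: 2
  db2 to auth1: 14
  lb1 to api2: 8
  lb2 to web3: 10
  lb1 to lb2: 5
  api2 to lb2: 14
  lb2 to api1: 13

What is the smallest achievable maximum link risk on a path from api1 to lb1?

5

Comparing a few candidate routes:
api1-web3-lb2-lb1: max(2, 10, 5) = 10
api1-web3-lb1: max(2, 9) = 9
api1-web3-api2-auth1-lb1: max(2, 7, 3, 11) = 11
api1-web3-mq2-lb1: max(2, 2, 5) = 5
api1-web3-api2-lb1: max(2, 7, 8) = 8
Best route has worst link 5.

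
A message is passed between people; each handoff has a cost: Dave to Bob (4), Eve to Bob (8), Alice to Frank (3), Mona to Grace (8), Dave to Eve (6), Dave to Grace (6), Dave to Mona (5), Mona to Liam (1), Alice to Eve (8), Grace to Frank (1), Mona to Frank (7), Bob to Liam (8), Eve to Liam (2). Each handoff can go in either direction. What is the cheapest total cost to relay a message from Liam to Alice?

A few of the Liam→Alice routes:
Liam -> Mona -> Dave -> Grace -> Frank -> Alice: 1 + 5 + 6 + 1 + 3 = 16
Liam -> Mona -> Frank -> Alice: 1 + 7 + 3 = 11
Liam -> Eve -> Alice: 2 + 8 = 10
Liam -> Mona -> Grace -> Frank -> Alice: 1 + 8 + 1 + 3 = 13
Liam -> Mona -> Dave -> Eve -> Alice: 1 + 5 + 6 + 8 = 20
Liam -> Eve -> Dave -> Grace -> Frank -> Alice: 2 + 6 + 6 + 1 + 3 = 18
The minimum is 10.

10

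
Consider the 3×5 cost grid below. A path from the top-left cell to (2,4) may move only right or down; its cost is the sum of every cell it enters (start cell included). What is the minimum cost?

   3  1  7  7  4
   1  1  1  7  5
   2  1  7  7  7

Cheapest: r0c0 r0c1 r1c1 r1c2 r1c3 r1c4 r2c4
  3 + 1 + 1 + 1 + 7 + 5 + 7 = 25

25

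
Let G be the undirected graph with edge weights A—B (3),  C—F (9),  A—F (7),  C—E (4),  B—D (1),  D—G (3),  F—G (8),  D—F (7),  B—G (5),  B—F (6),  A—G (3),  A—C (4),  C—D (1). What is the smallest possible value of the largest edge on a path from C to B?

Comparing a few candidate routes:
C→D→G→B: max(1, 3, 5) = 5
C→A→G→D→B: max(4, 3, 3, 1) = 4
C→D→G→A→B: max(1, 3, 3, 3) = 3
C→A→B: max(4, 3) = 4
C→D→B: max(1, 1) = 1
Best route has worst link 1.

1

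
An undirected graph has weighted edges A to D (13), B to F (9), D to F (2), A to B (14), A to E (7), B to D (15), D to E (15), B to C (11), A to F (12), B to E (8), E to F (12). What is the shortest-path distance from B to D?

11

Comparing a few candidate routes:
B-A-D: 14 + 13 = 27
B-E-D: 8 + 15 = 23
B-D: 15
B-E-F-D: 8 + 12 + 2 = 22
B-F-D: 9 + 2 = 11
Shortest: 11.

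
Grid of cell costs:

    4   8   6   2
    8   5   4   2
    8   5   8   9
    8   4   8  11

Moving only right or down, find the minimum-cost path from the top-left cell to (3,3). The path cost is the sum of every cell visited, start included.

42

One optimal route is r0c0 → r0c1 → r0c2 → r0c3 → r1c3 → r2c3 → r3c3.
Its cost is 4 + 8 + 6 + 2 + 2 + 9 + 11 = 42.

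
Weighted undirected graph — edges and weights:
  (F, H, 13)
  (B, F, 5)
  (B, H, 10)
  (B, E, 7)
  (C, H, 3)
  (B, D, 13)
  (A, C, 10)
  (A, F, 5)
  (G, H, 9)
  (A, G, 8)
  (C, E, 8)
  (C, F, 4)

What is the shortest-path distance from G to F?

Some routes from G to F:
G→A→F: 8 + 5 = 13
G→H→C→F: 9 + 3 + 4 = 16
G→H→B→F: 9 + 10 + 5 = 24
G→A→C→F: 8 + 10 + 4 = 22
G→H→F: 9 + 13 = 22
Shortest: 13.

13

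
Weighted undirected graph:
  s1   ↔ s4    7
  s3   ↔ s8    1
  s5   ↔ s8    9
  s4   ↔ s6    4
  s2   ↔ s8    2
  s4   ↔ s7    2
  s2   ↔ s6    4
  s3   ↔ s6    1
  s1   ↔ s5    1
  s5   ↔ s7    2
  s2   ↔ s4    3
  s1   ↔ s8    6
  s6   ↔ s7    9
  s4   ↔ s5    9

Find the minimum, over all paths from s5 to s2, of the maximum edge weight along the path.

3

Checking several routes:
s5 - s1 - s8 - s3 - s6 - s4 - s2: max(1, 6, 1, 1, 4, 3) = 6
s5 - s1 - s8 - s2: max(1, 6, 2) = 6
s5 - s7 - s4 - s2: max(2, 2, 3) = 3
s5 - s1 - s8 - s3 - s6 - s2: max(1, 6, 1, 1, 4) = 6
s5 - s7 - s4 - s6 - s2: max(2, 2, 4, 4) = 4
s5 - s7 - s4 - s6 - s3 - s8 - s2: max(2, 2, 4, 1, 1, 2) = 4
The minimum achievable maximum is 3.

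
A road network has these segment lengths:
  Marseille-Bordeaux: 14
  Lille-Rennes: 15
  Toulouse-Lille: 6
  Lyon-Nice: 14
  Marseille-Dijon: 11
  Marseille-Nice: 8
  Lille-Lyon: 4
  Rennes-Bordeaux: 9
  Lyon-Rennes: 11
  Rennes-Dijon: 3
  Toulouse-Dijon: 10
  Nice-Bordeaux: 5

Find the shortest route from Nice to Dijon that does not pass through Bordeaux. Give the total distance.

Paths from Nice to Dijon avoiding Bordeaux:
Nice → Lyon → Lille → Rennes → Dijon: 14 + 4 + 15 + 3 = 36
Nice → Lyon → Lille → Toulouse → Dijon: 14 + 4 + 6 + 10 = 34
Nice → Lyon → Rennes → Lille → Toulouse → Dijon: 14 + 11 + 15 + 6 + 10 = 56
Nice → Lyon → Rennes → Dijon: 14 + 11 + 3 = 28
Nice → Marseille → Dijon: 8 + 11 = 19
The minimum is 19.

19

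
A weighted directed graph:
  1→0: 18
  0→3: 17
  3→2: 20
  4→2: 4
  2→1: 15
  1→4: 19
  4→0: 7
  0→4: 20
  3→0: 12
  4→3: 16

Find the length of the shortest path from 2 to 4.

Candidate routes:
2→1→0→4: 15 + 18 + 20 = 53
2→1→4: 15 + 19 = 34
Best route has total 34.

34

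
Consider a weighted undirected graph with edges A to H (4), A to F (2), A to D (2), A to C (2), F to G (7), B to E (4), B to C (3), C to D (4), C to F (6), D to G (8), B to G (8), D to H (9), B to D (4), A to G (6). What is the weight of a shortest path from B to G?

8

Checking several routes:
B→D→G: 4 + 8 = 12
B→C→A→G: 3 + 2 + 6 = 11
B→G: 8
B→C→A→F→G: 3 + 2 + 2 + 7 = 14
B→C→A→D→G: 3 + 2 + 2 + 8 = 15
B→D→A→G: 4 + 2 + 6 = 12
Shortest: 8.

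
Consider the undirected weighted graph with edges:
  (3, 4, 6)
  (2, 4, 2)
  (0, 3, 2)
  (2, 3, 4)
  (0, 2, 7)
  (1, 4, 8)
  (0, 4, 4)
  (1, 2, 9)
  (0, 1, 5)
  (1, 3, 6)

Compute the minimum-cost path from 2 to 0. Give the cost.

A few of the 2→0 routes:
2 -> 4 -> 0: 2 + 4 = 6
2 -> 3 -> 0: 4 + 2 = 6
2 -> 0: 7
Best route has total 6.

6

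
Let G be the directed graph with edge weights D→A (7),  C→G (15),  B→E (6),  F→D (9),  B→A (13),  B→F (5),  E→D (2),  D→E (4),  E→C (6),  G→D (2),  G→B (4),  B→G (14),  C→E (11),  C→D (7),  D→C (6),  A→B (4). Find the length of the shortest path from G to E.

Some routes from G to E:
G→D→A→B→E: 2 + 7 + 4 + 6 = 19
G→D→E: 2 + 4 = 6
G→D→C→E: 2 + 6 + 11 = 19
G→B→E: 4 + 6 = 10
G→B→F→D→E: 4 + 5 + 9 + 4 = 22
Best route has total 6.

6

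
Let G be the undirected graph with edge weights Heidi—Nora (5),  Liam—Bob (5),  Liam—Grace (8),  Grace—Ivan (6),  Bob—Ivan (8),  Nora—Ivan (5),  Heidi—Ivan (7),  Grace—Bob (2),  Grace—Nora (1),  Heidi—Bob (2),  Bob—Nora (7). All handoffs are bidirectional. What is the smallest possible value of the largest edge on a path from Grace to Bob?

2

A few of the Grace→Bob routes:
Grace-Ivan-Nora-Heidi-Bob: max(6, 5, 5, 2) = 6
Grace-Bob: max(2) = 2
Grace-Nora-Heidi-Bob: max(1, 5, 2) = 5
Smallest bottleneck: 2.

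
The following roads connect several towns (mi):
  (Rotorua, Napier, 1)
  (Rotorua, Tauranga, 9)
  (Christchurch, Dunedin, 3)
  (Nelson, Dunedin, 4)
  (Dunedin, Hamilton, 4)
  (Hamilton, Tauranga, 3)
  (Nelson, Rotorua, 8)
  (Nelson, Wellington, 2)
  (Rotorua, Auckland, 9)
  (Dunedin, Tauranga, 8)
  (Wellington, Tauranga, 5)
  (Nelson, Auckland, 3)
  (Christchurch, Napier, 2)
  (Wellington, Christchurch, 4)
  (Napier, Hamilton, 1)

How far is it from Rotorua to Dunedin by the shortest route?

Some routes from Rotorua to Dunedin:
Rotorua - Napier - Christchurch - Wellington - Nelson - Dunedin: 1 + 2 + 4 + 2 + 4 = 13
Rotorua - Napier - Hamilton - Dunedin: 1 + 1 + 4 = 6
Rotorua - Nelson - Dunedin: 8 + 4 = 12
Rotorua - Napier - Christchurch - Dunedin: 1 + 2 + 3 = 6
The minimum is 6 mi.

6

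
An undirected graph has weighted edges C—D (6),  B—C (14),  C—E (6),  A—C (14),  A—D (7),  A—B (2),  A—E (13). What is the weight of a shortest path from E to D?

Some routes from E to D:
E -> C -> D: 6 + 6 = 12
E -> A -> C -> D: 13 + 14 + 6 = 33
E -> C -> A -> D: 6 + 14 + 7 = 27
E -> A -> D: 13 + 7 = 20
E -> C -> B -> A -> D: 6 + 14 + 2 + 7 = 29
Best route has total 12.

12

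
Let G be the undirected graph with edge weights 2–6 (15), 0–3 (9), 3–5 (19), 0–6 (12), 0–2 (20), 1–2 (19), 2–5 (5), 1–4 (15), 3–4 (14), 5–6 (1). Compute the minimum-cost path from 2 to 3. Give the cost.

24

Comparing a few candidate routes:
2 → 5 → 6 → 0 → 3: 5 + 1 + 12 + 9 = 27
2 → 6 → 5 → 3: 15 + 1 + 19 = 35
2 → 5 → 3: 5 + 19 = 24
2 → 0 → 3: 20 + 9 = 29
2 → 6 → 0 → 3: 15 + 12 + 9 = 36
Best route has total 24.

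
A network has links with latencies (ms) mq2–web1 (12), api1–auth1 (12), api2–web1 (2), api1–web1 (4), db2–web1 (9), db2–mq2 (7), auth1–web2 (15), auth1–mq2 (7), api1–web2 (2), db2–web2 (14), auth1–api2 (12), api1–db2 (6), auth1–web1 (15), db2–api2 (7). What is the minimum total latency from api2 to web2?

Comparing a few candidate routes:
api2 -> db2 -> web2: 7 + 14 = 21
api2 -> db2 -> api1 -> web2: 7 + 6 + 2 = 15
api2 -> web1 -> db2 -> api1 -> web2: 2 + 9 + 6 + 2 = 19
api2 -> db2 -> web1 -> api1 -> web2: 7 + 9 + 4 + 2 = 22
api2 -> web1 -> api1 -> web2: 2 + 4 + 2 = 8
The minimum is 8 ms.

8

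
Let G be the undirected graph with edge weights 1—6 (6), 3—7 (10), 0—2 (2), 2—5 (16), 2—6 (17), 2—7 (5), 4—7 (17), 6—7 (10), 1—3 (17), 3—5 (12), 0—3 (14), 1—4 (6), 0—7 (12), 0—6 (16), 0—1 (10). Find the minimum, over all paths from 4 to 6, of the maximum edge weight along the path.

A few of the 4→6 routes:
4 → 1 → 0 → 3 → 5 → 2 → 7 → 6: max(6, 10, 14, 12, 16, 5, 10) = 16
4 → 1 → 0 → 2 → 7 → 6: max(6, 10, 2, 5, 10) = 10
4 → 1 → 0 → 7 → 6: max(6, 10, 12, 10) = 12
4 → 1 → 6: max(6, 6) = 6
4 → 1 → 0 → 6: max(6, 10, 16) = 16
4 → 1 → 0 → 3 → 7 → 6: max(6, 10, 14, 10, 10) = 14
Smallest bottleneck: 6.

6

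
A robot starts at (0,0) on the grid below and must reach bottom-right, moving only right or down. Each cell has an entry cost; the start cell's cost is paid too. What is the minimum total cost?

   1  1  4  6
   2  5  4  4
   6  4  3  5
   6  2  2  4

Take (0,0) → (0,1) → (0,2) → (1,2) → (2,2) → (3,2) → (3,3) for a total of 1 + 1 + 4 + 4 + 3 + 2 + 4 = 19.
(Top row then right column would cost 25.)

19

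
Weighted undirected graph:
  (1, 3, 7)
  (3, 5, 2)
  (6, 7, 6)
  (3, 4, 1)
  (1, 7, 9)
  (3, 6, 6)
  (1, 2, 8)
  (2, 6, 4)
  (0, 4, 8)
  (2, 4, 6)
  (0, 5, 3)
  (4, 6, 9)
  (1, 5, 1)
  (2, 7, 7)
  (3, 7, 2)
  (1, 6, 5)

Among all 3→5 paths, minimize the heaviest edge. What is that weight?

Comparing a few candidate routes:
3-7-2-6-1-5: max(2, 7, 4, 5, 1) = 7
3-7-6-1-5: max(2, 6, 5, 1) = 6
3-5: max(2) = 2
3-4-2-6-1-5: max(1, 6, 4, 5, 1) = 6
3-6-1-5: max(6, 5, 1) = 6
Smallest bottleneck: 2.

2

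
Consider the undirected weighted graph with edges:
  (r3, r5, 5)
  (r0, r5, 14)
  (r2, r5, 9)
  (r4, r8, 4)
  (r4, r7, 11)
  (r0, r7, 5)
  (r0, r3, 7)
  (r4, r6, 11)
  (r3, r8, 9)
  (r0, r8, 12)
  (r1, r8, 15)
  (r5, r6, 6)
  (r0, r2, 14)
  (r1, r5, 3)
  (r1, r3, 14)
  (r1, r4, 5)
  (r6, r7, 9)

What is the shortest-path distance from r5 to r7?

Comparing a few candidate routes:
r5 → r2 → r0 → r7: 9 + 14 + 5 = 28
r5 → r3 → r0 → r7: 5 + 7 + 5 = 17
r5 → r6 → r7: 6 + 9 = 15
r5 → r0 → r7: 14 + 5 = 19
r5 → r1 → r4 → r7: 3 + 5 + 11 = 19
Best route has total 15.

15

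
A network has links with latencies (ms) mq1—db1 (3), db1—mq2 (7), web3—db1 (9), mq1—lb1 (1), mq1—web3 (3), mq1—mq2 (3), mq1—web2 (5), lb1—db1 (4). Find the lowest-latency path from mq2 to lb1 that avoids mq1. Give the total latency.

11

Paths from mq2 to lb1 avoiding mq1:
mq2 - db1 - lb1: 7 + 4 = 11
Best route has total 11 ms.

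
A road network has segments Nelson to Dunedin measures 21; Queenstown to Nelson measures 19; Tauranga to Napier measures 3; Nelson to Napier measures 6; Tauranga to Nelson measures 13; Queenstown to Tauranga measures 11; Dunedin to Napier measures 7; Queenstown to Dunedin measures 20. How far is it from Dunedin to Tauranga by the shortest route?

Some routes from Dunedin to Tauranga:
Dunedin → Nelson → Napier → Tauranga: 21 + 6 + 3 = 30
Dunedin → Napier → Nelson → Tauranga: 7 + 6 + 13 = 26
Dunedin → Napier → Tauranga: 7 + 3 = 10
The minimum is 10.

10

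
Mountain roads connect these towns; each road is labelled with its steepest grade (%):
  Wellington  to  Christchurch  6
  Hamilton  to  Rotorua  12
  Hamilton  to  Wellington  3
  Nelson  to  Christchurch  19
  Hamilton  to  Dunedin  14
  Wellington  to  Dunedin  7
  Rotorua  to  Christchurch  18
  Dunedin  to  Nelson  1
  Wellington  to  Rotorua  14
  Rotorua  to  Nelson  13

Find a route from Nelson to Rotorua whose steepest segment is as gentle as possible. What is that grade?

Comparing a few candidate routes:
Nelson-Rotorua: max(13) = 13
Nelson-Dunedin-Wellington-Hamilton-Rotorua: max(1, 7, 3, 12) = 12
Nelson-Dunedin-Hamilton-Rotorua: max(1, 14, 12) = 14
Nelson-Dunedin-Hamilton-Wellington-Rotorua: max(1, 14, 3, 14) = 14
The minimum achievable maximum is 12%.

12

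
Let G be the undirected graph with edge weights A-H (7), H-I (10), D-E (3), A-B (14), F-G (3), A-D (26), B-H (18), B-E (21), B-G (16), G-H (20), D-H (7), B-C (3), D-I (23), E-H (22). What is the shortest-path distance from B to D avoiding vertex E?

25

Some routes from B to D avoiding E:
B → G → H → D: 16 + 20 + 7 = 43
B → A → H → D: 14 + 7 + 7 = 28
B → A → D: 14 + 26 = 40
B → H → D: 18 + 7 = 25
Shortest: 25.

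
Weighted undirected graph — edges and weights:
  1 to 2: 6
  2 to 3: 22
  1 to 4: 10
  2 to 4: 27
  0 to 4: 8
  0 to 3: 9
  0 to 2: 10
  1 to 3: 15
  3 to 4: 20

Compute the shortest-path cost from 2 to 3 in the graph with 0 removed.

21

Routes from 2 to 3 avoiding 0:
2 -> 3: 22
2 -> 1 -> 4 -> 3: 6 + 10 + 20 = 36
2 -> 4 -> 3: 27 + 20 = 47
2 -> 4 -> 1 -> 3: 27 + 10 + 15 = 52
2 -> 1 -> 3: 6 + 15 = 21
The minimum is 21.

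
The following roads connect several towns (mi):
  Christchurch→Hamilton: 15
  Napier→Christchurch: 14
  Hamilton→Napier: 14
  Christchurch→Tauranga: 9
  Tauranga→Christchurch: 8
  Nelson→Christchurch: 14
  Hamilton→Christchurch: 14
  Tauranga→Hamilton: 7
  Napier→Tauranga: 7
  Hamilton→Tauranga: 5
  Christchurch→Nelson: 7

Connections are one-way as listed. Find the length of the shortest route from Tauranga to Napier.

Candidate routes:
Tauranga → Christchurch → Hamilton → Napier: 8 + 15 + 14 = 37
Tauranga → Hamilton → Napier: 7 + 14 = 21
Best route has total 21 mi.

21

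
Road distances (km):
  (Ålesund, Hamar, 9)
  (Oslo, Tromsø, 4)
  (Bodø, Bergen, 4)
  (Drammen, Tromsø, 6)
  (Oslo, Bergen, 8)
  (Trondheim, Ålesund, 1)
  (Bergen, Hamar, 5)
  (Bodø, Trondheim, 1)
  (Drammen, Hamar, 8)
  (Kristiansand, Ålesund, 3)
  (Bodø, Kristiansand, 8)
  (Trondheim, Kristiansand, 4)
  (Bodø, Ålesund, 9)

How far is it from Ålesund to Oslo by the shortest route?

14

Comparing a few candidate routes:
Ålesund -> Kristiansand -> Trondheim -> Bodø -> Bergen -> Oslo: 3 + 4 + 1 + 4 + 8 = 20
Ålesund -> Bodø -> Bergen -> Oslo: 9 + 4 + 8 = 21
Ålesund -> Kristiansand -> Bodø -> Bergen -> Oslo: 3 + 8 + 4 + 8 = 23
Ålesund -> Hamar -> Bergen -> Oslo: 9 + 5 + 8 = 22
Ålesund -> Trondheim -> Kristiansand -> Bodø -> Bergen -> Oslo: 1 + 4 + 8 + 4 + 8 = 25
Ålesund -> Trondheim -> Bodø -> Bergen -> Oslo: 1 + 1 + 4 + 8 = 14
Best route has total 14 km.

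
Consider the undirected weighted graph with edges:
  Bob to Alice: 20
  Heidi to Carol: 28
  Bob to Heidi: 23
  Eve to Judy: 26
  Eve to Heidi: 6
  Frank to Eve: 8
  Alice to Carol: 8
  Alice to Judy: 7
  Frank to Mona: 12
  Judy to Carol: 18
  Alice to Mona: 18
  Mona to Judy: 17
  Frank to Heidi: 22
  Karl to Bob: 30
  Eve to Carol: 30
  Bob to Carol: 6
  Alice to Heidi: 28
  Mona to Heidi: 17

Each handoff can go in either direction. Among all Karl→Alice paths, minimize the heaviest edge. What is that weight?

A few of the Karl→Alice routes:
Karl -> Bob -> Heidi -> Eve -> Judy -> Alice: max(30, 23, 6, 26, 7) = 30
Karl -> Bob -> Heidi -> Eve -> Judy -> Carol -> Alice: max(30, 23, 6, 26, 18, 8) = 30
Karl -> Bob -> Heidi -> Eve -> Carol -> Judy -> Mona -> Alice: max(30, 23, 6, 30, 18, 17, 18) = 30
Karl -> Bob -> Heidi -> Eve -> Judy -> Mona -> Alice: max(30, 23, 6, 26, 17, 18) = 30
Karl -> Bob -> Heidi -> Eve -> Carol -> Judy -> Alice: max(30, 23, 6, 30, 18, 7) = 30
Smallest bottleneck: 30.

30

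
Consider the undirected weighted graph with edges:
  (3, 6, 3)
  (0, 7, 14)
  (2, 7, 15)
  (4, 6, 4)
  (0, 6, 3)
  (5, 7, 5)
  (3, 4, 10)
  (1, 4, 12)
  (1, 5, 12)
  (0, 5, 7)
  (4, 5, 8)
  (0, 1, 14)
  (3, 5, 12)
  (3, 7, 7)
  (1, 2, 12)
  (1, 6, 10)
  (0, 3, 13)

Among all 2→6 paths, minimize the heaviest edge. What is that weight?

Comparing a few candidate routes:
2 → 1 → 5 → 3 → 4 → 6: max(12, 12, 12, 10, 4) = 12
2 → 1 → 5 → 4 → 6: max(12, 12, 8, 4) = 12
2 → 1 → 5 → 7 → 3 → 4 → 6: max(12, 12, 5, 7, 10, 4) = 12
2 → 1 → 5 → 3 → 6: max(12, 12, 12, 3) = 12
2 → 1 → 5 → 4 → 3 → 6: max(12, 12, 8, 10, 3) = 12
2 → 1 → 5 → 7 → 3 → 6: max(12, 12, 5, 7, 3) = 12
Best route has worst link 12.

12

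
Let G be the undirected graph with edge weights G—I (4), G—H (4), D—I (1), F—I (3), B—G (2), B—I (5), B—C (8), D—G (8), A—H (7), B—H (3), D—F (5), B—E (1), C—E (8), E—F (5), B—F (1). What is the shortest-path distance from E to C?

8

Comparing a few candidate routes:
E → F → I → G → B → C: 5 + 3 + 4 + 2 + 8 = 22
E → F → B → C: 5 + 1 + 8 = 14
E → F → I → B → C: 5 + 3 + 5 + 8 = 21
E → C: 8
E → B → C: 1 + 8 = 9
Shortest: 8.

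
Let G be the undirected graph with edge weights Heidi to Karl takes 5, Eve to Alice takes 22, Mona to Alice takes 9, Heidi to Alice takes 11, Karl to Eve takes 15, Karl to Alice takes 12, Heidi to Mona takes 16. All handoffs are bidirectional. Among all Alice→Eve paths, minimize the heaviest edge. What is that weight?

Routes from Alice to Eve:
Alice → Mona → Heidi → Karl → Eve: max(9, 16, 5, 15) = 16
Alice → Heidi → Karl → Eve: max(11, 5, 15) = 15
Alice → Karl → Eve: max(12, 15) = 15
Alice → Eve: max(22) = 22
Best route has worst link 15.

15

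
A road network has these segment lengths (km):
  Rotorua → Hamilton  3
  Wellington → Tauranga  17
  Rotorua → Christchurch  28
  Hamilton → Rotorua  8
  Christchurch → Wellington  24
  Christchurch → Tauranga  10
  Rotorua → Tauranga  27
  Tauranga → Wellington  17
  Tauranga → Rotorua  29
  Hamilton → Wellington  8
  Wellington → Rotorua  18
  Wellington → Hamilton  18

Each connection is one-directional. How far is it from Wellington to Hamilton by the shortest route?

18

Candidate routes:
Wellington-Rotorua-Hamilton: 18 + 3 = 21
Wellington-Tauranga-Rotorua-Hamilton: 17 + 29 + 3 = 49
Wellington-Hamilton: 18
Shortest: 18 km.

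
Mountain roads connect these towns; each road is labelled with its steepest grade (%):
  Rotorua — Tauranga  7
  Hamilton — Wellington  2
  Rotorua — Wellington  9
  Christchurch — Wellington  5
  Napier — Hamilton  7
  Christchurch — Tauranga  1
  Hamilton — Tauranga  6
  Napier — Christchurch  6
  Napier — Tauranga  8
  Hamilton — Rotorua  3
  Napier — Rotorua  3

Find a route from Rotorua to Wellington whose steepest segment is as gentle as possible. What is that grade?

Comparing a few candidate routes:
Rotorua→Hamilton→Wellington: max(3, 2) = 3
Rotorua→Napier→Christchurch→Tauranga→Hamilton→Wellington: max(3, 6, 1, 6, 2) = 6
Rotorua→Hamilton→Tauranga→Christchurch→Wellington: max(3, 6, 1, 5) = 6
Rotorua→Napier→Christchurch→Wellington: max(3, 6, 5) = 6
Best route has worst link 3%.

3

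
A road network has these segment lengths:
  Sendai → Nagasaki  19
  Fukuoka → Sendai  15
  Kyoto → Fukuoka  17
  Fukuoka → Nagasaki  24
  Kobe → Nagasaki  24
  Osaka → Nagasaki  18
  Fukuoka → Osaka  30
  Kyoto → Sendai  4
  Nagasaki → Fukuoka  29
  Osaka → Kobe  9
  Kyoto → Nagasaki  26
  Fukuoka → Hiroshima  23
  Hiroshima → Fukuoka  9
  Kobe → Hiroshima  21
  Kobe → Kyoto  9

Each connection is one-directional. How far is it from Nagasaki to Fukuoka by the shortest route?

Paths from Nagasaki to Fukuoka:
Nagasaki→Fukuoka: 29
The minimum is 29.

29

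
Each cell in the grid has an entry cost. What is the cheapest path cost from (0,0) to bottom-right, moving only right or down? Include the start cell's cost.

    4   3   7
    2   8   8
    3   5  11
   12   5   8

27

One optimal route is [0,0] -> [1,0] -> [2,0] -> [2,1] -> [3,1] -> [3,2].
Its cost is 4 + 2 + 3 + 5 + 5 + 8 = 27.
For comparison, the top-then-right route costs 41.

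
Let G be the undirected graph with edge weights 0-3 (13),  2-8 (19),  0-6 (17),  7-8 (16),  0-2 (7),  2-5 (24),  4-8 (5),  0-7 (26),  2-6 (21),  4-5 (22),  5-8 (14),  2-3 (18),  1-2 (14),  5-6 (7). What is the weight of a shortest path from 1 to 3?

32

Some routes from 1 to 3:
1-2-0-3: 14 + 7 + 13 = 34
1-2-3: 14 + 18 = 32
1-2-6-0-3: 14 + 21 + 17 + 13 = 65
1-2-8-5-6-0-3: 14 + 19 + 14 + 7 + 17 + 13 = 84
1-2-8-7-0-3: 14 + 19 + 16 + 26 + 13 = 88
1-2-5-6-0-3: 14 + 24 + 7 + 17 + 13 = 75
Shortest: 32.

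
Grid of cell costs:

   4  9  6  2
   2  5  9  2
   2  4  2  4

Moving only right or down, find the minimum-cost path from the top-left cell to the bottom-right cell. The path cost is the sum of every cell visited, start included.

18

Take [0,0] -> [1,0] -> [2,0] -> [2,1] -> [2,2] -> [2,3] for a total of 4 + 2 + 2 + 4 + 2 + 4 = 18.
(Top row then right column would cost 27.)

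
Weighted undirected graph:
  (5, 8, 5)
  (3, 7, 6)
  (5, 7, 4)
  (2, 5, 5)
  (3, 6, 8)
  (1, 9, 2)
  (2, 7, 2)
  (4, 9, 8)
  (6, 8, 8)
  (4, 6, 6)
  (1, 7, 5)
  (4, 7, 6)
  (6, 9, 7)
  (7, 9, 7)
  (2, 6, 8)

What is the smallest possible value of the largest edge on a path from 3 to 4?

Some routes from 3 to 4:
3 → 7 → 9 → 6 → 4: max(6, 7, 7, 6) = 7
3 → 7 → 1 → 9 → 6 → 4: max(6, 5, 2, 7, 6) = 7
3 → 7 → 4: max(6, 6) = 6
Smallest bottleneck: 6.

6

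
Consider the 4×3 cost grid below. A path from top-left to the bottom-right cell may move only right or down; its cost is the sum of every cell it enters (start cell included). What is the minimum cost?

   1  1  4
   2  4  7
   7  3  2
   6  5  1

Best path: (0,0) (0,1) (1,1) (2,1) (2,2) (3,2)
Cost: 1 + 1 + 4 + 3 + 2 + 1 = 12

12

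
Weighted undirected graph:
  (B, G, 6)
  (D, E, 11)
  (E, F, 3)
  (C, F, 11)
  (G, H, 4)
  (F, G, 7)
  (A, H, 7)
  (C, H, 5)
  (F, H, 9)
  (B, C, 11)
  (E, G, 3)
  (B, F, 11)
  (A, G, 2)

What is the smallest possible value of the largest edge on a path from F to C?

5

A few of the F→C routes:
F-G-A-H-C: max(7, 2, 7, 5) = 7
F-G-H-C: max(7, 4, 5) = 7
F-E-G-H-C: max(3, 3, 4, 5) = 5
F-E-G-A-H-C: max(3, 3, 2, 7, 5) = 7
The minimum achievable maximum is 5.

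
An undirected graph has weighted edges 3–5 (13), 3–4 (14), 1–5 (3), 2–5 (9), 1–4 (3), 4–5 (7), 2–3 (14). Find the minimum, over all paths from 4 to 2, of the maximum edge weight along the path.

9

Some routes from 4 to 2:
4 - 3 - 5 - 2: max(14, 13, 9) = 14
4 - 1 - 5 - 3 - 2: max(3, 3, 13, 14) = 14
4 - 5 - 2: max(7, 9) = 9
4 - 1 - 5 - 2: max(3, 3, 9) = 9
The minimum achievable maximum is 9.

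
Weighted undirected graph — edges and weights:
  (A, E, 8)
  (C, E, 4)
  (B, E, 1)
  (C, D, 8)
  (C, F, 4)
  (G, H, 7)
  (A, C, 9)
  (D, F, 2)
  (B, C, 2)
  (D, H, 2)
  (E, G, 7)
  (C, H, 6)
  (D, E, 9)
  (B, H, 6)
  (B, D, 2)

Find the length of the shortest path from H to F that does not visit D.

Checking several routes:
H → C → F: 6 + 4 = 10
H → G → E → C → F: 7 + 7 + 4 + 4 = 22
H → B → C → F: 6 + 2 + 4 = 12
H → G → E → B → C → F: 7 + 7 + 1 + 2 + 4 = 21
H → B → E → C → F: 6 + 1 + 4 + 4 = 15
H → B → E → A → C → F: 6 + 1 + 8 + 9 + 4 = 28
The minimum is 10.

10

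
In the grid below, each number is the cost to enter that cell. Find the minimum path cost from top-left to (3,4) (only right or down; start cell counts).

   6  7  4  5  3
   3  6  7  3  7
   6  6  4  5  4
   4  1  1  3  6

30

One optimal route is r0c0→r1c0→r2c0→r3c0→r3c1→r3c2→r3c3→r3c4.
Its cost is 6 + 3 + 6 + 4 + 1 + 1 + 3 + 6 = 30.
For comparison, the top-then-right route costs 42.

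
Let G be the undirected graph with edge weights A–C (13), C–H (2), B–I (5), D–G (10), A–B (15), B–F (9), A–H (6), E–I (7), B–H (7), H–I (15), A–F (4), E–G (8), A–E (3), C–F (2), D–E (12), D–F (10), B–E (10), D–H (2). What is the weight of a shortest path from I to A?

Checking several routes:
I → B → H → A: 5 + 7 + 6 = 18
I → E → A: 7 + 3 = 10
I → B → E → A: 5 + 10 + 3 = 18
Best route has total 10.

10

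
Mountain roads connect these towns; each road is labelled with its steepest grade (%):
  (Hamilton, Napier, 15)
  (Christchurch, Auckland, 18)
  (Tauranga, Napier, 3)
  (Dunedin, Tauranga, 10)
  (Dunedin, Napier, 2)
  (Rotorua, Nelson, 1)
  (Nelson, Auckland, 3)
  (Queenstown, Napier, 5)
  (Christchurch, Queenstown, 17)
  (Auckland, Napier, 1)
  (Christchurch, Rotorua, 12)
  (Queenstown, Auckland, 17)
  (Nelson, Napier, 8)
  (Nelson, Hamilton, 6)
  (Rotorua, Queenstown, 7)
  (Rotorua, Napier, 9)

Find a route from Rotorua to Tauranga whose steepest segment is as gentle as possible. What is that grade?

Checking several routes:
Rotorua-Nelson-Napier-Tauranga: max(1, 8, 3) = 8
Rotorua-Queenstown-Napier-Tauranga: max(7, 5, 3) = 7
Rotorua-Nelson-Auckland-Napier-Tauranga: max(1, 3, 1, 3) = 3
The minimum achievable maximum is 3%.

3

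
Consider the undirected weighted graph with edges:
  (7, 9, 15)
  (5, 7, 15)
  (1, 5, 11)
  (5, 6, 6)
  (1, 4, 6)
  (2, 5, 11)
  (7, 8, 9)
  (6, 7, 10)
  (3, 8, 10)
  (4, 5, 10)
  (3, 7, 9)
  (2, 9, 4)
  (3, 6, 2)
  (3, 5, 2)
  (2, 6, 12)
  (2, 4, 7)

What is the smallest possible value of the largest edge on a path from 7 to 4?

Comparing a few candidate routes:
7→6→5→4: max(10, 6, 10) = 10
7→3→5→4: max(9, 2, 10) = 10
7→3→6→5→4: max(9, 2, 6, 10) = 10
7→6→3→5→4: max(10, 2, 2, 10) = 10
The minimum achievable maximum is 10.

10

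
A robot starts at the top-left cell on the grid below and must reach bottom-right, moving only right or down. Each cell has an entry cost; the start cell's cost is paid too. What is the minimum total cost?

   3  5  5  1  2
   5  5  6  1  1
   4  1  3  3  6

Take (0,0) -> (0,1) -> (0,2) -> (0,3) -> (1,3) -> (1,4) -> (2,4) for a total of 3 + 5 + 5 + 1 + 1 + 1 + 6 = 22.
(Top row then right column would cost 23.)

22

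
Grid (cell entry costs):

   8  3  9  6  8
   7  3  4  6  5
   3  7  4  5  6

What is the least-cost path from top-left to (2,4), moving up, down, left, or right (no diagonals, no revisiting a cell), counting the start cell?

33

Path r0c0 r0c1 r1c1 r1c2 r2c2 r2c3 r2c4: 8 + 3 + 3 + 4 + 4 + 5 + 6 = 33.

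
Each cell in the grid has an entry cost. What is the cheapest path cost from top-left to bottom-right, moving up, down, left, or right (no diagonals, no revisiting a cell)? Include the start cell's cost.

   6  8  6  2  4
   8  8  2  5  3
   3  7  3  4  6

Best path: [0,0] -> [0,1] -> [0,2] -> [0,3] -> [0,4] -> [1,4] -> [2,4]
Cost: 6 + 8 + 6 + 2 + 4 + 3 + 6 = 35

35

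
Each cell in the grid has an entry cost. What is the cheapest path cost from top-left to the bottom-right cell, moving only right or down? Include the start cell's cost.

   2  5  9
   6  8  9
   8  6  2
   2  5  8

31

Cheapest: [0,0] [0,1] [1,1] [2,1] [2,2] [3,2]
  2 + 5 + 8 + 6 + 2 + 8 = 31
(Top row then right column would cost 35.)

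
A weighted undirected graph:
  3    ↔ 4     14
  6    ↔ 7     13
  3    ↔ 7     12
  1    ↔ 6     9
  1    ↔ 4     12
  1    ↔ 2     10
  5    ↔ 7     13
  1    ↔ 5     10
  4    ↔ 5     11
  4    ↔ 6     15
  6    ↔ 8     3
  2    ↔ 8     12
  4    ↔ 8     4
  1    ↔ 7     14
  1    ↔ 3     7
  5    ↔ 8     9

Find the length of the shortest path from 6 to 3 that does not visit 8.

Some routes from 6 to 3 avoiding 8:
6 → 1 → 4 → 3: 9 + 12 + 14 = 35
6 → 7 → 1 → 3: 13 + 14 + 7 = 34
6 → 7 → 3: 13 + 12 = 25
6 → 1 → 3: 9 + 7 = 16
6 → 4 → 3: 15 + 14 = 29
6 → 4 → 1 → 3: 15 + 12 + 7 = 34
Shortest: 16.

16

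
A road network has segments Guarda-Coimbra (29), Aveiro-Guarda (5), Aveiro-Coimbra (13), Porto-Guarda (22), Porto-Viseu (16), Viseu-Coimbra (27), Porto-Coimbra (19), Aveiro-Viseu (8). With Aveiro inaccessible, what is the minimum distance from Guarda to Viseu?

Candidate routes:
Guarda - Porto - Viseu: 22 + 16 = 38
Guarda - Porto - Coimbra - Viseu: 22 + 19 + 27 = 68
Guarda - Coimbra - Viseu: 29 + 27 = 56
Guarda - Coimbra - Porto - Viseu: 29 + 19 + 16 = 64
Best route has total 38 mi.

38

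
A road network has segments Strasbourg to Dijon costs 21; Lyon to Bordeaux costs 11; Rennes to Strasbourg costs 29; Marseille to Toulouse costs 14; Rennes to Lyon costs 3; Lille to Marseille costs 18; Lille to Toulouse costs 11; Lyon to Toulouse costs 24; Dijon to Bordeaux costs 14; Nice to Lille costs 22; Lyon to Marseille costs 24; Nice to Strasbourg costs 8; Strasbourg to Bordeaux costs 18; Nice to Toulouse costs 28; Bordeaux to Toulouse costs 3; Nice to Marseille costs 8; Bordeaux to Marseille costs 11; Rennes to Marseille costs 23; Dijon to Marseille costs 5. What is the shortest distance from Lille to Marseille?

18

Comparing a few candidate routes:
Lille→Toulouse→Bordeaux→Dijon→Marseille: 11 + 3 + 14 + 5 = 33
Lille→Toulouse→Bordeaux→Marseille: 11 + 3 + 11 = 25
Lille→Toulouse→Marseille: 11 + 14 = 25
Lille→Nice→Marseille: 22 + 8 = 30
Lille→Marseille: 18
Shortest: 18.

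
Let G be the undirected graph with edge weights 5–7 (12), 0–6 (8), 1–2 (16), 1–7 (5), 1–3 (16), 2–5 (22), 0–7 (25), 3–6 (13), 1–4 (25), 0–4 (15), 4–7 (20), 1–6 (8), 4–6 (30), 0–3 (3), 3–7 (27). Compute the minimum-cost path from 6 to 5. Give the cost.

25

Some routes from 6 to 5:
6 -> 0 -> 7 -> 5: 8 + 25 + 12 = 45
6 -> 0 -> 3 -> 1 -> 7 -> 5: 8 + 3 + 16 + 5 + 12 = 44
6 -> 3 -> 1 -> 7 -> 5: 13 + 16 + 5 + 12 = 46
6 -> 1 -> 7 -> 5: 8 + 5 + 12 = 25
6 -> 1 -> 2 -> 5: 8 + 16 + 22 = 46
6 -> 0 -> 3 -> 7 -> 5: 8 + 3 + 27 + 12 = 50
Shortest: 25.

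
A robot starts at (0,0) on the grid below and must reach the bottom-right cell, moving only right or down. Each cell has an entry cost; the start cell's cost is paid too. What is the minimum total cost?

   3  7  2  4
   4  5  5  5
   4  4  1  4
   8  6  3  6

One optimal route is [0,0] → [1,0] → [2,0] → [2,1] → [2,2] → [3,2] → [3,3].
Its cost is 3 + 4 + 4 + 4 + 1 + 3 + 6 = 25.
(Top row then right column would cost 31.)

25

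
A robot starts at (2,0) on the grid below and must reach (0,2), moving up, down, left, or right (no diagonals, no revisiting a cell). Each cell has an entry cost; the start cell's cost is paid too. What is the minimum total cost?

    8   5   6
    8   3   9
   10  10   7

Path r2c0→r1c0→r1c1→r0c1→r0c2: 10 + 8 + 3 + 5 + 6 = 32.

32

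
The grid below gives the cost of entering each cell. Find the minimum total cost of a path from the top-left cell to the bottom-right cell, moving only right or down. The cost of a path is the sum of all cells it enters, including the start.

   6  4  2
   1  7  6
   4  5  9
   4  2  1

18

Path (0,0) → (1,0) → (2,0) → (3,0) → (3,1) → (3,2): 6 + 1 + 4 + 4 + 2 + 1 = 18.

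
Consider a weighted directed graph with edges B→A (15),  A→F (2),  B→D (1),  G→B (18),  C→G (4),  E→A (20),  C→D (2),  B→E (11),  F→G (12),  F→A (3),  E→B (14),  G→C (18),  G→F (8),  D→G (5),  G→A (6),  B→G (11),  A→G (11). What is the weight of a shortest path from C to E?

Paths from C to E:
C → D → G → B → E: 2 + 5 + 18 + 11 = 36
C → G → B → E: 4 + 18 + 11 = 33
The minimum is 33.

33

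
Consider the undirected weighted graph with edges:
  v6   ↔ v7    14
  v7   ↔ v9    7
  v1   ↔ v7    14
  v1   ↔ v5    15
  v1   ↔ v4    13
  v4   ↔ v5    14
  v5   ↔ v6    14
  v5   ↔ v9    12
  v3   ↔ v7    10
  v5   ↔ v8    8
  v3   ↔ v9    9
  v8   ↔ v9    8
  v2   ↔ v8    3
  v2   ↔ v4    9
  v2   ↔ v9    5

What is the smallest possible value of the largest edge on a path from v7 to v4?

9

Comparing a few candidate routes:
v7-v3-v9-v8-v2-v4: max(10, 9, 8, 3, 9) = 10
v7-v9-v2-v4: max(7, 5, 9) = 9
v7-v9-v8-v2-v4: max(7, 8, 3, 9) = 9
Best route has worst link 9.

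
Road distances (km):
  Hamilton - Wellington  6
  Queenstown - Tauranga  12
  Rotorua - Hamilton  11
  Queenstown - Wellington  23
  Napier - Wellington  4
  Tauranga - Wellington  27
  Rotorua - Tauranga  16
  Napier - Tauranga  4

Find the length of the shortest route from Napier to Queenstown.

Checking several routes:
Napier → Wellington → Queenstown: 4 + 23 = 27
Napier → Tauranga → Wellington → Queenstown: 4 + 27 + 23 = 54
Napier → Wellington → Tauranga → Queenstown: 4 + 27 + 12 = 43
Napier → Tauranga → Queenstown: 4 + 12 = 16
Napier → Wellington → Hamilton → Rotorua → Tauranga → Queenstown: 4 + 6 + 11 + 16 + 12 = 49
The minimum is 16 km.

16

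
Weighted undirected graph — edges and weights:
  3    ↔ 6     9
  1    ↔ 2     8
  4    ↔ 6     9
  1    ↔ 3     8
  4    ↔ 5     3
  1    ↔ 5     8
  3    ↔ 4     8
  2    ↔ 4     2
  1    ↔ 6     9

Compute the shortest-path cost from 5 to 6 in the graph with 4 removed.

17

Candidate routes:
5→1→3→6: 8 + 8 + 9 = 25
5→1→6: 8 + 9 = 17
Shortest: 17.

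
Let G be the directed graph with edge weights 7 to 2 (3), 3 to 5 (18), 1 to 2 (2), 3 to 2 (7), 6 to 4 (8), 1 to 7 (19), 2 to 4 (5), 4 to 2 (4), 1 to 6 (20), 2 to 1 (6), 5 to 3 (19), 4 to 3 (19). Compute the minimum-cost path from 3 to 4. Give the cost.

Candidate routes:
3-2-1-6-4: 7 + 6 + 20 + 8 = 41
3-2-4: 7 + 5 = 12
The minimum is 12.

12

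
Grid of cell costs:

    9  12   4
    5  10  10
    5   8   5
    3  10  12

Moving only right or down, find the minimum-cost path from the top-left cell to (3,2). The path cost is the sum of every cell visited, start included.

44

Cheapest: (0,0) (1,0) (2,0) (2,1) (2,2) (3,2)
  9 + 5 + 5 + 8 + 5 + 12 = 44
(Top row then right column would cost 52.)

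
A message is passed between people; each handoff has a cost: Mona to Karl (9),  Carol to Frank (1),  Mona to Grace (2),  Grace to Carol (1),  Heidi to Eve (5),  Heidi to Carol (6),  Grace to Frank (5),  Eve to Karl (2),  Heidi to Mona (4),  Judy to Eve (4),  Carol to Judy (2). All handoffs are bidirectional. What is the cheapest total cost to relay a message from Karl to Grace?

Comparing a few candidate routes:
Karl → Eve → Judy → Carol → Grace: 2 + 4 + 2 + 1 = 9
Karl → Eve → Heidi → Mona → Grace: 2 + 5 + 4 + 2 = 13
Karl → Eve → Judy → Carol → Frank → Grace: 2 + 4 + 2 + 1 + 5 = 14
Karl → Mona → Grace: 9 + 2 = 11
The minimum is 9.

9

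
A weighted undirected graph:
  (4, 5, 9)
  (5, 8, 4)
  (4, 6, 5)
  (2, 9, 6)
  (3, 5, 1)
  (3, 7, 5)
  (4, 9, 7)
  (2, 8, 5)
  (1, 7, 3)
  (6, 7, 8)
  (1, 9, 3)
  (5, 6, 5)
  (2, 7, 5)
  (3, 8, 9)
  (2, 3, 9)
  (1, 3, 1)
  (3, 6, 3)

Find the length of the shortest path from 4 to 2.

Some routes from 4 to 2:
4-9-2: 7 + 6 = 13
4-6-3-5-8-2: 5 + 3 + 1 + 4 + 5 = 18
4-6-3-2: 5 + 3 + 9 = 17
4-6-3-1-7-2: 5 + 3 + 1 + 3 + 5 = 17
4-6-3-7-2: 5 + 3 + 5 + 5 = 18
Best route has total 13.

13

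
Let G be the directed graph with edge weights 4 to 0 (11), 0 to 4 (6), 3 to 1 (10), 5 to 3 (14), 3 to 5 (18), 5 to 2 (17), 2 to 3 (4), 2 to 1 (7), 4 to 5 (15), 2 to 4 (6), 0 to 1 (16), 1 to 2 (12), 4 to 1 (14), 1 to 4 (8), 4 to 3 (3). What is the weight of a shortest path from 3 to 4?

18

Candidate routes:
3-5-2-1-4: 18 + 17 + 7 + 8 = 50
3-1-2-4: 10 + 12 + 6 = 28
3-5-2-4: 18 + 17 + 6 = 41
3-1-4: 10 + 8 = 18
Shortest: 18.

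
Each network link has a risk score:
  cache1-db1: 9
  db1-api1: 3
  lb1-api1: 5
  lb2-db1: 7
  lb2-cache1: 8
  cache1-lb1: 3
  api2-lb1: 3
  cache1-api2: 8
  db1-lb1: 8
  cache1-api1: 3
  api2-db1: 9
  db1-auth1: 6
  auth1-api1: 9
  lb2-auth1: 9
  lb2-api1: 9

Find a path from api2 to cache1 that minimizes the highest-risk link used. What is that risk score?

Checking several routes:
api2 → cache1: max(8) = 8
api2 → lb1 → cache1: max(3, 3) = 3
api2 → lb1 → api1 → cache1: max(3, 5, 3) = 5
Smallest bottleneck: 3.

3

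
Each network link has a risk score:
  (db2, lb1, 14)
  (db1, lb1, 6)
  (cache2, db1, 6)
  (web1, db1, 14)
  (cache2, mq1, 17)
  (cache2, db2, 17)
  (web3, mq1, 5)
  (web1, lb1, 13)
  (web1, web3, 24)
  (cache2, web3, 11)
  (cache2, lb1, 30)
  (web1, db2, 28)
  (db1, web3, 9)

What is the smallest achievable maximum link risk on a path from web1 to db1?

Some routes from web1 to db1:
web1 → lb1 → db1: max(13, 6) = 13
web1 → lb1 → db2 → cache2 → web3 → db1: max(13, 14, 17, 11, 9) = 17
web1 → lb1 → db2 → cache2 → db1: max(13, 14, 17, 6) = 17
web1 → db1: max(14) = 14
web1 → lb1 → db2 → cache2 → mq1 → web3 → db1: max(13, 14, 17, 17, 5, 9) = 17
Smallest bottleneck: 13.

13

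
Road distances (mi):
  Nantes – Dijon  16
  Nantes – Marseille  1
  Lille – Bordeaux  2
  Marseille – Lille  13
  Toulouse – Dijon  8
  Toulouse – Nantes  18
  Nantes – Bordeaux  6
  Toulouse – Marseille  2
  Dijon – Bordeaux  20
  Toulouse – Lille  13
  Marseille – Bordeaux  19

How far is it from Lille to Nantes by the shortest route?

Comparing a few candidate routes:
Lille -> Marseille -> Nantes: 13 + 1 = 14
Lille -> Bordeaux -> Nantes: 2 + 6 = 8
Lille -> Toulouse -> Marseille -> Nantes: 13 + 2 + 1 = 16
Best route has total 8 mi.

8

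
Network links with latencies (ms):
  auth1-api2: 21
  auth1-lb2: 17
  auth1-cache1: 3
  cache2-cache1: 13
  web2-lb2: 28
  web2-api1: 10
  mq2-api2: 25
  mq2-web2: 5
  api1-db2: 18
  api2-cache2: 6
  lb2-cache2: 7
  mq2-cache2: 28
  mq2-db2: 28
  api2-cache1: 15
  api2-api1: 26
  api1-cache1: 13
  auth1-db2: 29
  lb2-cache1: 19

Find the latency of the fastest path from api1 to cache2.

26

A few of the api1→cache2 routes:
api1-cache1-api2-cache2: 13 + 15 + 6 = 34
api1-api2-cache2: 26 + 6 = 32
api1-cache1-cache2: 13 + 13 = 26
Shortest: 26 ms.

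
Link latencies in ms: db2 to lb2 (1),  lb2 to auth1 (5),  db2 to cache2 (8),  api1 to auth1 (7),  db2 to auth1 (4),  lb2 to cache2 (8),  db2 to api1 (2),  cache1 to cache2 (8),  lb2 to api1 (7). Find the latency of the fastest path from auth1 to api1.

A few of the auth1→api1 routes:
auth1→db2→lb2→api1: 4 + 1 + 7 = 12
auth1→api1: 7
auth1→lb2→api1: 5 + 7 = 12
auth1→db2→api1: 4 + 2 = 6
auth1→lb2→cache2→db2→api1: 5 + 8 + 8 + 2 = 23
auth1→lb2→db2→api1: 5 + 1 + 2 = 8
The minimum is 6 ms.

6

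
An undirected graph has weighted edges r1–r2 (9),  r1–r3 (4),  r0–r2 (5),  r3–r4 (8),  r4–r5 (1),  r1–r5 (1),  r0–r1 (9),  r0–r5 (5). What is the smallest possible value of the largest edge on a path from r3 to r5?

4

Checking several routes:
r3 - r1 - r0 - r5: max(4, 9, 5) = 9
r3 - r1 - r5: max(4, 1) = 4
r3 - r4 - r5: max(8, 1) = 8
Smallest bottleneck: 4.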